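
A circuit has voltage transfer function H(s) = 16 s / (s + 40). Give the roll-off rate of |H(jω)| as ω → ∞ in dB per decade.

With 1 zero and 1 pole, the high-frequency asymptotic slope is 20 × (1 − 1) = 0 dB/decade.

0 dB/decade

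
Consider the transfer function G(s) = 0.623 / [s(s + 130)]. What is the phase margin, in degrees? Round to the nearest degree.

90°

Gain crossover: |G(jω)| = 1 at ω ≈ 0.00479 rad/s.
∠G(j0.00479) = −90° − arctan(0.00479/130) ≈ -90.00°
PM = 180° + (-90.00°) = 90.00°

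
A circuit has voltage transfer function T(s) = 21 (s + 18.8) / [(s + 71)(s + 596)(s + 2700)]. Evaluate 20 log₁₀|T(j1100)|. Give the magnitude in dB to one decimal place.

|j1100 + 18.8| = √(1100² + 18.8²) = 1100
|j1100 + 71| = √(1100² + 71²) = 1102
|j1100 + 596| = √(1100² + 596²) = 1251
|j1100 + 2700| = √(1100² + 2700²) = 2915
|T(j1100)| = 21 × 1100 / (1102 × 1251 × 2915) = 5.7462e-06
20 log₁₀(5.7462e-06) = -104.81 dB

-104.8 dB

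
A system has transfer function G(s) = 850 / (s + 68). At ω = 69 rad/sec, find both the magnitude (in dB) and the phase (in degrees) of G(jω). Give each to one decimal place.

|j69 + 68| = √(69² + 68²) = 96.88
|G(j69)| = 850 / 96.88 = 8.7741
20 log₁₀(8.7741) = 18.86 dB
∠(j69 + 68) = arctan(69/68) = 45.42°
∠G(j69) = −45.42° = -45.42°

|G| = 18.9 dB, ∠G = -45.4°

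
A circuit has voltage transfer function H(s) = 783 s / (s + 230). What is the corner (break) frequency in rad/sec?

The single real pole at s = −230 gives a corner at ω = 230 rad/sec.

230 rad/sec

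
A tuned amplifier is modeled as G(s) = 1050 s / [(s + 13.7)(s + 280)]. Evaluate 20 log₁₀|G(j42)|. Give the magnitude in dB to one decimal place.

|j42| = 42
|j42 + 13.7| = √(42² + 13.7²) = 44.18
|j42 + 280| = √(42² + 280²) = 283.1
|G(j42)| = 1050 × 42 / (44.18 × 283.1) = 3.5257
20 log₁₀(3.5257) = 10.94 dB

10.9 dB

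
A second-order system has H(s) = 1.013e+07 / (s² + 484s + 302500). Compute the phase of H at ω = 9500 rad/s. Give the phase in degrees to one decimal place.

∠[(j9500)² + 484(j9500) + 302500] = ∠[-8.9948e+07 + j4.598e+06] = 177.07°
∠H(j9500) = −177.07° = -177.07°

-177.1 deg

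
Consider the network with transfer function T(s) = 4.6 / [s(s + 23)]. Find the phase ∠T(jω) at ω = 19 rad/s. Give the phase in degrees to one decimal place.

-129.6 deg

∠(j19 + 23) = arctan(19/23) = 39.56°
∠(j19) = 90.00°
∠T(j19) = − (39.56° + 90.00°) = -129.56°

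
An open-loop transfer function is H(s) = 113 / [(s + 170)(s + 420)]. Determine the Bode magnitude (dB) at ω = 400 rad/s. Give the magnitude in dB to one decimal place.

|j400 + 170| = √(400² + 170²) = 434.6
|j400 + 420| = √(400² + 420²) = 580
|H(j400)| = 113 / (434.6 × 580) = 0.00044826
20 log₁₀(0.00044826) = -66.97 dB

-67.0 dB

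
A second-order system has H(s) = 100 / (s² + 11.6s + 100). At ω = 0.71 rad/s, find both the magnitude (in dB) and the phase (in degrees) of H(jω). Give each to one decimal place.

|(j0.71)² + 11.6(j0.71) + 100| = |99.496 + j8.236| = 99.84
|H(j0.71)| = 100 / 99.84 = 1.0016
20 log₁₀(1.0016) = 0.01 dB
∠[(j0.71)² + 11.6(j0.71) + 100] = ∠[99.496 + j8.236] = 4.73°
∠H(j0.71) = −4.73° = -4.73°

|H| = 0.0 dB, ∠H = -4.7°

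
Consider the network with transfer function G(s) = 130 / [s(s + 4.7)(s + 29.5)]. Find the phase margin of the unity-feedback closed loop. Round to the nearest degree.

Gain crossover: |G(jω)| = 1 at ω ≈ 0.92 rad/s.
∠G(j0.92) = −90° − arctan(0.92/4.7) − arctan(0.92/29.5) ≈ -102.86°
PM = 180° + (-102.86°) = 77.14°

77 deg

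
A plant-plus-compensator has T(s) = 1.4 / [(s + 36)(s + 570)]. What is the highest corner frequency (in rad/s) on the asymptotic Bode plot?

Break frequencies occur at each pole and zero magnitude: 36 rad/s, 570 rad/s.
The highest is 570 rad/s.

570 rad/s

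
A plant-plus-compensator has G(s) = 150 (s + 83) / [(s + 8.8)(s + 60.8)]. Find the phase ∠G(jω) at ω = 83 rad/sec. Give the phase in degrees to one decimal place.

-92.7°

∠(j83 + 83) = arctan(83/83) = 45.00°
∠(j83 + 8.8) = arctan(83/8.8) = 83.95°
∠(j83 + 60.8) = arctan(83/60.8) = 53.78°
∠G(j83) = 45.00° − (83.95° + 53.78°) = -92.72°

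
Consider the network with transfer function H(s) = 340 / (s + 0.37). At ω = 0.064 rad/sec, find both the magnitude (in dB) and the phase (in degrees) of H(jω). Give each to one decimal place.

|j0.064 + 0.37| = √(0.064² + 0.37²) = 0.3755
|H(j0.064)| = 340 / 0.3755 = 905.47
20 log₁₀(905.47) = 59.14 dB
∠(j0.064 + 0.37) = arctan(0.064/0.37) = 9.81°
∠H(j0.064) = −9.81° = -9.81°

|H| = 59.1 dB, ∠H = -9.8°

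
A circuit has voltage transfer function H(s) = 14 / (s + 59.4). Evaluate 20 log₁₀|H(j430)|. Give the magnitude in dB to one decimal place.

-29.8 dB

|j430 + 59.4| = √(430² + 59.4²) = 434.1
|H(j430)| = 14 / 434.1 = 0.032252
20 log₁₀(0.032252) = -29.83 dB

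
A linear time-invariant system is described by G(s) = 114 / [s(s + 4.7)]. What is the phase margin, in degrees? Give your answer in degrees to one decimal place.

24.8°

Gain crossover: |G(jω)| = 1 at ω ≈ 10.2 rad/sec.
∠G(j10.2) = −90° − arctan(10.2/4.7) ≈ -155.20°
PM = 180° + (-155.20°) = 24.80°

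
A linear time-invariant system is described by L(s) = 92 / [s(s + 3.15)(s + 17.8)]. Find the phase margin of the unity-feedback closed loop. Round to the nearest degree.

60°

Gain crossover: |L(jω)| = 1 at ω ≈ 1.48 rad/sec.
∠L(j1.48) = −90° − arctan(1.48/3.15) − arctan(1.48/17.8) ≈ -119.92°
PM = 180° + (-119.92°) = 60.08°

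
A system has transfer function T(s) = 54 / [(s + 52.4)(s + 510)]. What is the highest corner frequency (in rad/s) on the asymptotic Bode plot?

Break frequencies occur at each pole and zero magnitude: 52.4 rad/s, 510 rad/s.
The highest is 510 rad/s.

510 rad/s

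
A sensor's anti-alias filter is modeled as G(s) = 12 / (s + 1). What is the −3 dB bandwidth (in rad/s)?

For a single-pole low-pass, the −3 dB point is at the pole: ω = 1 rad/s.

1 rad/s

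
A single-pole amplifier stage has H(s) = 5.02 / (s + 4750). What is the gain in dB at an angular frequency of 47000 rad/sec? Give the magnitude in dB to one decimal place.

|j47000 + 4750| = √(47000² + 4750²) = 4.724e+04
|H(j47000)| = 5.02 / 4.724e+04 = 0.00010627
20 log₁₀(0.00010627) = -79.47 dB

-79.5 dB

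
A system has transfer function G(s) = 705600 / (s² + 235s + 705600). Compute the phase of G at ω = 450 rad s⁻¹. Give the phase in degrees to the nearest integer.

-12°

∠[(j450)² + 235(j450) + 705600] = ∠[5.031e+05 + j1.0575e+05] = 11.87°
∠G(j450) = −11.87° = -11.87°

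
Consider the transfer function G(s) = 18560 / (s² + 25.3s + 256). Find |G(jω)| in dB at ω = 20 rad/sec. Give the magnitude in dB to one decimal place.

31.0 dB

|(j20)² + 25.3(j20) + 256| = |-144 + j506| = 526.1
|G(j20)| = 18560 / 526.1 = 35.279
20 log₁₀(35.279) = 30.95 dB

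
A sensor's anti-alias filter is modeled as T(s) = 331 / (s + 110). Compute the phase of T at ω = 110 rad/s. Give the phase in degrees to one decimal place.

-45.0°

∠(j110 + 110) = arctan(110/110) = 45.00°
∠T(j110) = −45.00° = -45.00°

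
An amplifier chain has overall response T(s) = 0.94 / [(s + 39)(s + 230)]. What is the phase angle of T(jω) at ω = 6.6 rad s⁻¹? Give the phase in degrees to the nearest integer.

-11°

∠(j6.6 + 39) = arctan(6.6/39) = 9.61°
∠(j6.6 + 230) = arctan(6.6/230) = 1.64°
∠T(j6.6) = − (9.61° + 1.64°) = -11.25°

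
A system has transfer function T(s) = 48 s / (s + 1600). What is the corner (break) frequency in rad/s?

The single real pole at s = −1600 gives a corner at ω = 1600 rad/s.

1600 rad/s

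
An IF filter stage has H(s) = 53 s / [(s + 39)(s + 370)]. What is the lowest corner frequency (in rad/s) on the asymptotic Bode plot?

Break frequencies occur at each pole and zero magnitude: 39 rad/s, 370 rad/s.
The lowest is 39 rad/s.

39 rad/s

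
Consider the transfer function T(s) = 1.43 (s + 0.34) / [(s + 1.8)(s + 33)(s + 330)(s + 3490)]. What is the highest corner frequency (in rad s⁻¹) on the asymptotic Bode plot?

Break frequencies occur at each pole and zero magnitude: 0.34 rad s⁻¹, 1.8 rad s⁻¹, 33 rad s⁻¹, 330 rad s⁻¹, 3490 rad s⁻¹.
The highest is 3490 rad s⁻¹.

3490 rad s⁻¹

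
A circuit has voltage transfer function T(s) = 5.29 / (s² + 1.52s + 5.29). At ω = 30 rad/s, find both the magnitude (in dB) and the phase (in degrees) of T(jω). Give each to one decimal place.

|T| = -44.6 dB, ∠T = -177.1°

|(j30)² + 1.52(j30) + 5.29| = |-894.71 + j45.6| = 895.9
|T(j30)| = 5.29 / 895.9 = 0.0059049
20 log₁₀(0.0059049) = -44.58 dB
∠[(j30)² + 1.52(j30) + 5.29] = ∠[-894.71 + j45.6] = 177.08°
∠T(j30) = −177.08° = -177.08°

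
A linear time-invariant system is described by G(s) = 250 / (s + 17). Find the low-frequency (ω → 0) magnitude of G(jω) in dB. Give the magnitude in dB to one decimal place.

23.3 dB

G(0) = 250 / 17 = 14.706
20 log₁₀(14.706) = 23.35 dB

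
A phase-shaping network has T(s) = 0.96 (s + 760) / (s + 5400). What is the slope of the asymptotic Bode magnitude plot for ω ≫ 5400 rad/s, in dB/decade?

0 dB/decade

With 1 zero and 1 pole, the high-frequency asymptotic slope is 20 × (1 − 1) = 0 dB/decade.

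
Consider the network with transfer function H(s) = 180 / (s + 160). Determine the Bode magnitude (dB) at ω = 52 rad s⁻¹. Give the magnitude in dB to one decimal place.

|j52 + 160| = √(52² + 160²) = 168.2
|H(j52)| = 180 / 168.2 = 1.0699
20 log₁₀(1.0699) = 0.59 dB

0.6 dB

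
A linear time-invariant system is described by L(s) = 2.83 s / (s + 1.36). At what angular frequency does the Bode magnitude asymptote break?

The single real pole at s = −1.36 gives a corner at ω = 1.36 rad/s.

1.36 rad/s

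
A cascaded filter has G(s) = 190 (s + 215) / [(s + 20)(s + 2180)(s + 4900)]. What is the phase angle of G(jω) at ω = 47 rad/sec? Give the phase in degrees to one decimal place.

∠(j47 + 215) = arctan(47/215) = 12.33°
∠(j47 + 20) = arctan(47/20) = 66.95°
∠(j47 + 2180) = arctan(47/2180) = 1.24°
∠(j47 + 4900) = arctan(47/4900) = 0.55°
∠G(j47) = 12.33° − (66.95° + 1.24° + 0.55°) = -56.40°

-56.4°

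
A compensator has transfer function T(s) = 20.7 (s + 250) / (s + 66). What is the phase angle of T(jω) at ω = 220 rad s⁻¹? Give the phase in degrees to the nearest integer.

-32°

∠(j220 + 250) = arctan(220/250) = 41.35°
∠(j220 + 66) = arctan(220/66) = 73.30°
∠T(j220) = 41.35° − 73.30° = -31.95°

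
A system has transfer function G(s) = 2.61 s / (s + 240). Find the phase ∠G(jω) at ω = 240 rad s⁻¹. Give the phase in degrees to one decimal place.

45.0°

∠(j240) = 90.00°
∠(j240 + 240) = arctan(240/240) = 45.00°
∠G(j240) = 90.00° − 45.00° = 45.00°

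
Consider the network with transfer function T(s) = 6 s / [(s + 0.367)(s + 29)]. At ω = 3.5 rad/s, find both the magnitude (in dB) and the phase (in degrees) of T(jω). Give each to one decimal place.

|T| = -13.8 dB, ∠T = -0.9 deg

|j3.5| = 3.5
|j3.5 + 0.367| = √(3.5² + 0.367²) = 3.519
|j3.5 + 29| = √(3.5² + 29²) = 29.21
|T(j3.5)| = 6 × 3.5 / (3.519 × 29.21) = 0.20429
20 log₁₀(0.20429) = -13.80 dB
∠(j3.5) = 90.00°
∠(j3.5 + 0.367) = arctan(3.5/0.367) = 84.01°
∠(j3.5 + 29) = arctan(3.5/29) = 6.88°
∠T(j3.5) = 90.00° − (84.01° + 6.88°) = -0.90°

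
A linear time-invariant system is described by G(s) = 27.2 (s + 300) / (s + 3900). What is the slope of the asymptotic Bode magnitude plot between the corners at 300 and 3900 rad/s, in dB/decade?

20 dB/decade

In this band the factors already past their corner are: zero at 300; net slope = 20 dB/decade.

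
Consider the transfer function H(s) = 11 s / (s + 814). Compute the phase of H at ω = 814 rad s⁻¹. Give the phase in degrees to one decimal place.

∠(j814) = 90.00°
∠(j814 + 814) = arctan(814/814) = 45.00°
∠H(j814) = 90.00° − 45.00° = 45.00°

45.0°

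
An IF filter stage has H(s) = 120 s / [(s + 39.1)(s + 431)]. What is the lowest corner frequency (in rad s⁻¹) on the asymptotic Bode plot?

39.1 rad s⁻¹

Break frequencies occur at each pole and zero magnitude: 39.1 rad s⁻¹, 431 rad s⁻¹.
The lowest is 39.1 rad s⁻¹.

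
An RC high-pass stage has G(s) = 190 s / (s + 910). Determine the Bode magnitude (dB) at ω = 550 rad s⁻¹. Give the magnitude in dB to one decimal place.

39.8 dB

|j550| = 550
|j550 + 910| = √(550² + 910²) = 1063
|G(j550)| = 190 × 550 / 1063 = 98.279
20 log₁₀(98.279) = 39.85 dB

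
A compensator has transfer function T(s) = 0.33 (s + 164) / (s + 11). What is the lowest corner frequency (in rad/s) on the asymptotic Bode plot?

Break frequencies occur at each pole and zero magnitude: 11 rad/s, 164 rad/s.
The lowest is 11 rad/s.

11 rad/s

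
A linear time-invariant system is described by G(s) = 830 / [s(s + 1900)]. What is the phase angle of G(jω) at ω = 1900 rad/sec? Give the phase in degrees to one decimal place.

∠(j1900 + 1900) = arctan(1900/1900) = 45.00°
∠(j1900) = 90.00°
∠G(j1900) = − (45.00° + 90.00°) = -135.00°

-135.0°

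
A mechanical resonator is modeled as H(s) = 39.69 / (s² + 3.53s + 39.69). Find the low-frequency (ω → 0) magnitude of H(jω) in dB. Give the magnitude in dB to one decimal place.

0.0 dB

H(0) = 39.69 / 39.69 = 1
20 log₁₀(1) = 0.00 dB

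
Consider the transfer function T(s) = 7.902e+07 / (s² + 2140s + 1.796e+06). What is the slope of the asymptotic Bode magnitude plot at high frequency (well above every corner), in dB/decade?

With 0 zeros and 2 poles, the high-frequency asymptotic slope is 20 × (0 − 2) = -40 dB/decade.

-40 dB/decade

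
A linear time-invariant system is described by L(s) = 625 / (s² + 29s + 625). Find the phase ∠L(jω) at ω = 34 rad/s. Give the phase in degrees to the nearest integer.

-118 deg

∠[(j34)² + 29(j34) + 625] = ∠[-531 + j986] = 118.30°
∠L(j34) = −118.30° = -118.30°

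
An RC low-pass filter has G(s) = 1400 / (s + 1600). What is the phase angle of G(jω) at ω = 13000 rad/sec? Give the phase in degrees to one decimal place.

∠(j13000 + 1600) = arctan(13000/1600) = 82.98°
∠G(j13000) = −82.98° = -82.98°

-83.0 deg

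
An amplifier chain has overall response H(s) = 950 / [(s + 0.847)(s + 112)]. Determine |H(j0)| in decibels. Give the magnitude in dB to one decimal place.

20.0 dB

H(0) = 950 / (0.847 × 112) = 10.014
20 log₁₀(10.014) = 20.01 dB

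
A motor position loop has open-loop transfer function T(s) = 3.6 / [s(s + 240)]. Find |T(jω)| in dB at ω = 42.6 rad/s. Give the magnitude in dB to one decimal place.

|j42.6 + 240| = √(42.6² + 240²) = 243.8
|j42.6| = 42.6
|T(j42.6)| = 3.6 / (243.8 × 42.6) = 0.00034669
20 log₁₀(0.00034669) = -69.20 dB

-69.2 dB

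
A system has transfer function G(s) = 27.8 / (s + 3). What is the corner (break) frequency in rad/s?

The single real pole at s = −3 gives a corner at ω = 3 rad/s.

3 rad/s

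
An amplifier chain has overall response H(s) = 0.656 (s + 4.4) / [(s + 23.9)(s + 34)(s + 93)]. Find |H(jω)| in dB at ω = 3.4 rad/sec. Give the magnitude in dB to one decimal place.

-86.5 dB

|j3.4 + 4.4| = √(3.4² + 4.4²) = 5.561
|j3.4 + 23.9| = √(3.4² + 23.9²) = 24.14
|j3.4 + 34| = √(3.4² + 34²) = 34.17
|j3.4 + 93| = √(3.4² + 93²) = 93.06
|H(j3.4)| = 0.656 × 5.561 / (24.14 × 34.17 × 93.06) = 4.7518e-05
20 log₁₀(4.7518e-05) = -86.46 dB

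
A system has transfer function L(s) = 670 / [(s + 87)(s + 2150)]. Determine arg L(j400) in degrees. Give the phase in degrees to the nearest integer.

∠(j400 + 87) = arctan(400/87) = 77.73°
∠(j400 + 2150) = arctan(400/2150) = 10.54°
∠L(j400) = − (77.73° + 10.54°) = -88.27°

-88 deg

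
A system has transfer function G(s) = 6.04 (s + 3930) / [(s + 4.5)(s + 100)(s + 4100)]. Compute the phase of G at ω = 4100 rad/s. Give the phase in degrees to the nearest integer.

∠(j4100 + 3930) = arctan(4100/3930) = 46.21°
∠(j4100 + 4.5) = arctan(4100/4.5) = 89.94°
∠(j4100 + 100) = arctan(4100/100) = 88.60°
∠(j4100 + 4100) = arctan(4100/4100) = 45.00°
∠G(j4100) = 46.21° − (89.94° + 88.60° + 45.00°) = -177.33°

-177 deg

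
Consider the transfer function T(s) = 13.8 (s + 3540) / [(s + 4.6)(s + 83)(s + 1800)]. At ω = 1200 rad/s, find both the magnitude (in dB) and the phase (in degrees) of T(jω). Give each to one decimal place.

|T| = -95.6 dB, ∠T = -190.8°

|j1200 + 3540| = √(1200² + 3540²) = 3738
|j1200 + 4.6| = √(1200² + 4.6²) = 1200
|j1200 + 83| = √(1200² + 83²) = 1203
|j1200 + 1800| = √(1200² + 1800²) = 2163
|T(j1200)| = 13.8 × 3738 / (1200 × 1203 × 2163) = 1.6519e-05
20 log₁₀(1.6519e-05) = -95.64 dB
∠(j1200 + 3540) = arctan(1200/3540) = 18.73°
∠(j1200 + 4.6) = arctan(1200/4.6) = 89.78°
∠(j1200 + 83) = arctan(1200/83) = 86.04°
∠(j1200 + 1800) = arctan(1200/1800) = 33.69°
∠T(j1200) = 18.73° − (89.78° + 86.04° + 33.69°) = -190.79°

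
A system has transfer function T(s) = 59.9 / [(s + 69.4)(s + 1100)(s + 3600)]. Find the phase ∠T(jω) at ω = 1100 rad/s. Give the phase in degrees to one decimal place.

∠(j1100 + 69.4) = arctan(1100/69.4) = 86.39°
∠(j1100 + 1100) = arctan(1100/1100) = 45.00°
∠(j1100 + 3600) = arctan(1100/3600) = 16.99°
∠T(j1100) = − (86.39° + 45.00° + 16.99°) = -148.38°

-148.4 deg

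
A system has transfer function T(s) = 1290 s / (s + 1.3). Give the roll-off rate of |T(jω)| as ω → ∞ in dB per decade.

With 1 zero and 1 pole, the high-frequency asymptotic slope is 20 × (1 − 1) = 0 dB/decade.

0 dB/decade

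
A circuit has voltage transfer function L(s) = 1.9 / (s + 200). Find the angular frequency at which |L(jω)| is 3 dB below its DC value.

For a single-pole low-pass, the −3 dB point is at the pole: ω = 200 rad/sec.

200 rad/sec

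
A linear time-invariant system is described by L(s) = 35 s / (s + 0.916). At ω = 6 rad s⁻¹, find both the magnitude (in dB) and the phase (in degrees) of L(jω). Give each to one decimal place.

|L| = 30.8 dB, ∠L = 8.7°

|j6| = 6
|j6 + 0.916| = √(6² + 0.916²) = 6.07
|L(j6)| = 35 × 6 / 6.07 = 34.599
20 log₁₀(34.599) = 30.78 dB
∠(j6) = 90.00°
∠(j6 + 0.916) = arctan(6/0.916) = 81.32°
∠L(j6) = 90.00° − 81.32° = 8.68°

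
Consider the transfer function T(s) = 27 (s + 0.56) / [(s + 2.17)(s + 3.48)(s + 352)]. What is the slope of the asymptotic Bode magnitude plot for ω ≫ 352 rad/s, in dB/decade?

-40 dB/decade

With 1 zero and 3 poles, the high-frequency asymptotic slope is 20 × (1 − 3) = -40 dB/decade.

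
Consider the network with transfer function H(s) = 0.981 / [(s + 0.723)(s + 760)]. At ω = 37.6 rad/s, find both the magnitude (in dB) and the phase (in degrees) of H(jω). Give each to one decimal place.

|H| = -89.3 dB, ∠H = -91.7°

|j37.6 + 0.723| = √(37.6² + 0.723²) = 37.61
|j37.6 + 760| = √(37.6² + 760²) = 760.9
|H(j37.6)| = 0.981 / (37.61 × 760.9) = 3.4281e-05
20 log₁₀(3.4281e-05) = -89.30 dB
∠(j37.6 + 0.723) = arctan(37.6/0.723) = 88.90°
∠(j37.6 + 760) = arctan(37.6/760) = 2.83°
∠H(j37.6) = − (88.90° + 2.83°) = -91.73°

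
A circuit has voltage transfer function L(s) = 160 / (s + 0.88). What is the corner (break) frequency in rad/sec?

The single real pole at s = −0.88 gives a corner at ω = 0.88 rad/sec.

0.88 rad/sec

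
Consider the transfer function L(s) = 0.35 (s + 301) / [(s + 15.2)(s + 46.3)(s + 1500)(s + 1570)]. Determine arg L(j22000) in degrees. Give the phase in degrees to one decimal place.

-262.6°

∠(j22000 + 301) = arctan(22000/301) = 89.22°
∠(j22000 + 15.2) = arctan(22000/15.2) = 89.96°
∠(j22000 + 46.3) = arctan(22000/46.3) = 89.88°
∠(j22000 + 1500) = arctan(22000/1500) = 86.10°
∠(j22000 + 1570) = arctan(22000/1570) = 85.92°
∠L(j22000) = 89.22° − (89.96° + 89.88° + 86.10° + 85.92°) = -262.64°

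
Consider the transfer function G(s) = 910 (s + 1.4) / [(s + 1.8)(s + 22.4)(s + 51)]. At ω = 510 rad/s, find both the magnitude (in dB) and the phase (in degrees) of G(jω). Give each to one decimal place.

|j510 + 1.4| = √(510² + 1.4²) = 510
|j510 + 1.8| = √(510² + 1.8²) = 510
|j510 + 22.4| = √(510² + 22.4²) = 510.5
|j510 + 51| = √(510² + 51²) = 512.5
|G(j510)| = 910 × 510 / (510 × 510.5 × 512.5) = 0.0034779
20 log₁₀(0.0034779) = -49.17 dB
∠(j510 + 1.4) = arctan(510/1.4) = 89.84°
∠(j510 + 1.8) = arctan(510/1.8) = 89.80°
∠(j510 + 22.4) = arctan(510/22.4) = 87.49°
∠(j510 + 51) = arctan(510/51) = 84.29°
∠G(j510) = 89.84° − (89.80° + 87.49° + 84.29°) = -171.73°

|G| = -49.2 dB, ∠G = -171.7 deg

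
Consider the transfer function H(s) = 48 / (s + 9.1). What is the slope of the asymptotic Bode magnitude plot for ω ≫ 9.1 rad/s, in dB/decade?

With 0 zeros and 1 pole, the high-frequency asymptotic slope is 20 × (0 − 1) = -20 dB/decade.

-20 dB/decade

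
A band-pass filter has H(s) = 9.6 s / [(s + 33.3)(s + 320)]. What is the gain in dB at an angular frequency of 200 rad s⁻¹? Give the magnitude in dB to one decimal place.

-32.0 dB

|j200| = 200
|j200 + 33.3| = √(200² + 33.3²) = 202.8
|j200 + 320| = √(200² + 320²) = 377.4
|H(j200)| = 9.6 × 200 / (202.8 × 377.4) = 0.025094
20 log₁₀(0.025094) = -32.01 dB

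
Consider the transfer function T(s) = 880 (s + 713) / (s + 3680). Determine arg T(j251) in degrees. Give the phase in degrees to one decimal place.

15.5°

∠(j251 + 713) = arctan(251/713) = 19.39°
∠(j251 + 3680) = arctan(251/3680) = 3.90°
∠T(j251) = 19.39° − 3.90° = 15.49°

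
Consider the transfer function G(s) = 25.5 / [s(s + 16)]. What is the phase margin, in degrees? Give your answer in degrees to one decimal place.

84.3 deg

Gain crossover: |G(jω)| = 1 at ω ≈ 1.59 rad s⁻¹.
∠G(j1.59) = −90° − arctan(1.59/16) ≈ -95.66°
PM = 180° + (-95.66°) = 84.34°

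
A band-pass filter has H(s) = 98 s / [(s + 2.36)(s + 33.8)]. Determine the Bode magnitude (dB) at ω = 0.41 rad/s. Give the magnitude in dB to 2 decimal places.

|j0.41| = 0.41
|j0.41 + 2.36| = √(0.41² + 2.36²) = 2.395
|j0.41 + 33.8| = √(0.41² + 33.8²) = 33.8
|H(j0.41)| = 98 × 0.41 / (2.395 × 33.8) = 0.49624
20 log₁₀(0.49624) = -6.086 dB

-6.09 dB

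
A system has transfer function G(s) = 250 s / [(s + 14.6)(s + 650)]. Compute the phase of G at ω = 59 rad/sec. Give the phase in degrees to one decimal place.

8.7°

∠(j59) = 90.00°
∠(j59 + 14.6) = arctan(59/14.6) = 76.10°
∠(j59 + 650) = arctan(59/650) = 5.19°
∠G(j59) = 90.00° − (76.10° + 5.19°) = 8.71°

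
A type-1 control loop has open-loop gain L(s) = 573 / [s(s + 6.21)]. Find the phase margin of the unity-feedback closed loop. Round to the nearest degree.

15°

Gain crossover: |L(jω)| = 1 at ω ≈ 23.5 rad/s.
∠L(j23.5) = −90° − arctan(23.5/6.21) ≈ -165.22°
PM = 180° + (-165.22°) = 14.78°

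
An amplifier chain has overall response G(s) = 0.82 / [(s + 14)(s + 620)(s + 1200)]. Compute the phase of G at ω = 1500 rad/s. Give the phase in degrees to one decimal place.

-208.3°

∠(j1500 + 14) = arctan(1500/14) = 89.47°
∠(j1500 + 620) = arctan(1500/620) = 67.54°
∠(j1500 + 1200) = arctan(1500/1200) = 51.34°
∠G(j1500) = − (89.47° + 67.54° + 51.34°) = -208.35°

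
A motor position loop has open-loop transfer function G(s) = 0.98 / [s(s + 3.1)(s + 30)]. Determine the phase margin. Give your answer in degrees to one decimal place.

89.8°

Gain crossover: |G(jω)| = 1 at ω ≈ 0.0105 rad/s.
∠G(j0.0105) = −90° − arctan(0.0105/3.1) − arctan(0.0105/30) ≈ -90.21°
PM = 180° + (-90.21°) = 89.79°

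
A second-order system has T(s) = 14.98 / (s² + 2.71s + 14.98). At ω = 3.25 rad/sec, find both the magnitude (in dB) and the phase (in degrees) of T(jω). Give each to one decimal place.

|(j3.25)² + 2.71(j3.25) + 14.98| = |4.4175 + j8.8075| = 9.853
|T(j3.25)| = 14.98 / 9.853 = 1.5203
20 log₁₀(1.5203) = 3.64 dB
∠[(j3.25)² + 2.71(j3.25) + 14.98] = ∠[4.4175 + j8.8075] = 63.36°
∠T(j3.25) = −63.36° = -63.36°

|T| = 3.6 dB, ∠T = -63.4°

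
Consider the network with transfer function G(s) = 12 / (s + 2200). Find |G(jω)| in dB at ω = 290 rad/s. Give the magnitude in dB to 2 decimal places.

-45.34 dB

|j290 + 2200| = √(290² + 2200²) = 2219
|G(j290)| = 12 / 2219 = 0.0054078
20 log₁₀(0.0054078) = -45.340 dB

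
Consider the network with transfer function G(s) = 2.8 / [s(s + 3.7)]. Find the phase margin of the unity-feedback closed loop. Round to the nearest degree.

Gain crossover: |G(jω)| = 1 at ω ≈ 0.742 rad/s.
∠G(j0.742) = −90° − arctan(0.742/3.7) ≈ -101.34°
PM = 180° + (-101.34°) = 78.66°

79°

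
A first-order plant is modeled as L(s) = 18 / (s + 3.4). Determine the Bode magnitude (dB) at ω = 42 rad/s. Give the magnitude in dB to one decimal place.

-7.4 dB

|j42 + 3.4| = √(42² + 3.4²) = 42.14
|L(j42)| = 18 / 42.14 = 0.42717
20 log₁₀(0.42717) = -7.39 dB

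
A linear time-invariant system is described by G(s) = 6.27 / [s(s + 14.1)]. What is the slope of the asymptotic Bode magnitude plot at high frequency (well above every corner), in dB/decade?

-40 dB/decade

With 0 zeros and 2 poles, the high-frequency asymptotic slope is 20 × (0 − 2) = -40 dB/decade.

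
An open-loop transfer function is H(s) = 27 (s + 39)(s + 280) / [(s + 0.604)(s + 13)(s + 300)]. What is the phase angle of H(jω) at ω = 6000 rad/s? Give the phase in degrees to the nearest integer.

∠(j6000 + 39) = arctan(6000/39) = 89.63°
∠(j6000 + 280) = arctan(6000/280) = 87.33°
∠(j6000 + 0.604) = arctan(6000/0.604) = 89.99°
∠(j6000 + 13) = arctan(6000/13) = 89.88°
∠(j6000 + 300) = arctan(6000/300) = 87.14°
∠H(j6000) = 89.63° + 87.33° − (89.99° + 89.88° + 87.14°) = -90.05°

-90 deg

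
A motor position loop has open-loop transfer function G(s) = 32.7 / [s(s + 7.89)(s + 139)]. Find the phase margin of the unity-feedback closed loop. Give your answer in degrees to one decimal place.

Gain crossover: |G(jω)| = 1 at ω ≈ 0.0298 rad/s.
∠G(j0.0298) = −90° − arctan(0.0298/7.89) − arctan(0.0298/139) ≈ -90.23°
PM = 180° + (-90.23°) = 89.77°

89.8°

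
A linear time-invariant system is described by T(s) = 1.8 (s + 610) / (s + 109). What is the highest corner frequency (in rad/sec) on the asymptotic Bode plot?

610 rad/sec

Break frequencies occur at each pole and zero magnitude: 109 rad/sec, 610 rad/sec.
The highest is 610 rad/sec.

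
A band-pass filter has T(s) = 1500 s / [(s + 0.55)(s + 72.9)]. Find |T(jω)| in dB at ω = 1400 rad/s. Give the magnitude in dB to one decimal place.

0.6 dB

|j1400| = 1400
|j1400 + 0.55| = √(1400² + 0.55²) = 1400
|j1400 + 72.9| = √(1400² + 72.9²) = 1402
|T(j1400)| = 1500 × 1400 / (1400 × 1402) = 1.07
20 log₁₀(1.07) = 0.59 dB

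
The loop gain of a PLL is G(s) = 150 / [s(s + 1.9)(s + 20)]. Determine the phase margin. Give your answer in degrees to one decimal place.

Gain crossover: |G(jω)| = 1 at ω ≈ 2.42 rad/s.
∠G(j2.42) = −90° − arctan(2.42/1.9) − arctan(2.42/20) ≈ -148.76°
PM = 180° + (-148.76°) = 31.24°

31.2°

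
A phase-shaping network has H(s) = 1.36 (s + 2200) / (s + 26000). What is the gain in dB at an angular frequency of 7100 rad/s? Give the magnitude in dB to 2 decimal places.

-8.52 dB

|j7100 + 2200| = √(7100² + 2200²) = 7433
|j7100 + 26000| = √(7100² + 26000²) = 2.695e+04
|H(j7100)| = 1.36 × 7433 / 2.695e+04 = 0.37507
20 log₁₀(0.37507) = -8.518 dB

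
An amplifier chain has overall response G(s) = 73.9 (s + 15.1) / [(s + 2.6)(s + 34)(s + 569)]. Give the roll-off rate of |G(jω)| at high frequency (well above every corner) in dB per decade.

With 1 zero and 3 poles, the high-frequency asymptotic slope is 20 × (1 − 3) = -40 dB/decade.

-40 dB/decade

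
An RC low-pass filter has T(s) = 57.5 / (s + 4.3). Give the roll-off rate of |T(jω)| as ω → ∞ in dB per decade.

With 0 zeros and 1 pole, the high-frequency asymptotic slope is 20 × (0 − 1) = -20 dB/decade.

-20 dB/decade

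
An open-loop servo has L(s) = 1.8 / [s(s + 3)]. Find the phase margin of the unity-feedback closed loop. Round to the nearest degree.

79°

Gain crossover: |L(jω)| = 1 at ω ≈ 0.589 rad/sec.
∠L(j0.589) = −90° − arctan(0.589/3) ≈ -101.10°
PM = 180° + (-101.10°) = 78.90°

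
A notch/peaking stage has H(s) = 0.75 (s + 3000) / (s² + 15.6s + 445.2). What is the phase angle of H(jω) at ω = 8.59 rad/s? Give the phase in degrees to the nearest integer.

∠(j8.59 + 3000) = arctan(8.59/3000) = 0.16°
∠[(j8.59)² + 15.6(j8.59) + 445.2] = ∠[371.41 + j134] = 19.84°
∠H(j8.59) = 0.16° − 19.84° = -19.68°

-20°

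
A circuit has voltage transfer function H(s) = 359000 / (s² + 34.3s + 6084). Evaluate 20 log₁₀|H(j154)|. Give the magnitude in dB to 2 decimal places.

|(j154)² + 34.3(j154) + 6084| = |-17632 + j5282.2| = 1.841e+04
|H(j154)| = 359000 / 1.841e+04 = 19.504
20 log₁₀(19.504) = 25.803 dB

25.80 dB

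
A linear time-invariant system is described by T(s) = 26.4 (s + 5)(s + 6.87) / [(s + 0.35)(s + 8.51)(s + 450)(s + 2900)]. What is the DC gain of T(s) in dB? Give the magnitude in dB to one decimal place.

T(0) = 26.4 × 5 × 6.87 / (0.35 × 8.51 × 450 × 2900) = 0.0002333
20 log₁₀(0.0002333) = -72.64 dB

-72.6 dB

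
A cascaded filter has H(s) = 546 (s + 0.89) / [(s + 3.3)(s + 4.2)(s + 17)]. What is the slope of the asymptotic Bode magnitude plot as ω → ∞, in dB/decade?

With 1 zero and 3 poles, the high-frequency asymptotic slope is 20 × (1 − 3) = -40 dB/decade.

-40 dB/decade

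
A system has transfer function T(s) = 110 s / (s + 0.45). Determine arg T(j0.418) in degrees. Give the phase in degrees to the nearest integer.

47 deg

∠(j0.418) = 90.00°
∠(j0.418 + 0.45) = arctan(0.418/0.45) = 42.89°
∠T(j0.418) = 90.00° − 42.89° = 47.11°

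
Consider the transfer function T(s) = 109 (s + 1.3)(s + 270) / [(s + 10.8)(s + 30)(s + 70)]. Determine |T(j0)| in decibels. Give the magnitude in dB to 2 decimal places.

4.54 dB

T(0) = 109 × 1.3 × 270 / (10.8 × 30 × 70) = 1.6869
20 log₁₀(1.6869) = 4.542 dB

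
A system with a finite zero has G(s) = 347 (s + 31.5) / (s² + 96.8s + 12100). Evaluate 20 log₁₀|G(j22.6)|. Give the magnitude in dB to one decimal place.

1.1 dB

|j22.6 + 31.5| = √(22.6² + 31.5²) = 38.77
|(j22.6)² + 96.8(j22.6) + 12100| = |11589 + j2187.7| = 1.179e+04
|G(j22.6)| = 347 × 38.77 / 1.179e+04 = 1.1407
20 log₁₀(1.1407) = 1.14 dB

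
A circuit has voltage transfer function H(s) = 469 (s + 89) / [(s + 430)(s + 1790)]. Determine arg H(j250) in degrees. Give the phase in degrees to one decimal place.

32.3°

∠(j250 + 89) = arctan(250/89) = 70.40°
∠(j250 + 430) = arctan(250/430) = 30.17°
∠(j250 + 1790) = arctan(250/1790) = 7.95°
∠H(j250) = 70.40° − (30.17° + 7.95°) = 32.28°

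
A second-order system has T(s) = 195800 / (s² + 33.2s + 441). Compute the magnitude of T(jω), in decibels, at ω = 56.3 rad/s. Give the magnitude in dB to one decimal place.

|(j56.3)² + 33.2(j56.3) + 441| = |-2728.7 + j1869.2| = 3307
|T(j56.3)| = 195800 / 3307 = 59.199
20 log₁₀(59.199) = 35.45 dB

35.4 dB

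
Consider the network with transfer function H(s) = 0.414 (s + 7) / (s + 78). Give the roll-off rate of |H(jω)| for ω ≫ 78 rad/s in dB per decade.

0 dB/decade

With 1 zero and 1 pole, the high-frequency asymptotic slope is 20 × (1 − 1) = 0 dB/decade.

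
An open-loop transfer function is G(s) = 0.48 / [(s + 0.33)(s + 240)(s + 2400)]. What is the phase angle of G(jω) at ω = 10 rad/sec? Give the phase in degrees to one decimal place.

-90.7°

∠(j10 + 0.33) = arctan(10/0.33) = 88.11°
∠(j10 + 240) = arctan(10/240) = 2.39°
∠(j10 + 2400) = arctan(10/2400) = 0.24°
∠G(j10) = − (88.11° + 2.39° + 0.24°) = -90.73°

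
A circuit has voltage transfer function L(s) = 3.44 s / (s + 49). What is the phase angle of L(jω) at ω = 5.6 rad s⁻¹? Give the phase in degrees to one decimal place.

∠(j5.6) = 90.00°
∠(j5.6 + 49) = arctan(5.6/49) = 6.52°
∠L(j5.6) = 90.00° − 6.52° = 83.48°

83.5 deg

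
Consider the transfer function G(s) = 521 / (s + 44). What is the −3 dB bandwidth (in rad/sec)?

44 rad/sec

For a single-pole low-pass, the −3 dB point is at the pole: ω = 44 rad/sec.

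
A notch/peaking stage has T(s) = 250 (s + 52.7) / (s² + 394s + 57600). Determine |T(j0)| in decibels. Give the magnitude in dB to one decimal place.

-12.8 dB

T(0) = 250 × 52.7 / 57600 = 0.22873
20 log₁₀(0.22873) = -12.81 dB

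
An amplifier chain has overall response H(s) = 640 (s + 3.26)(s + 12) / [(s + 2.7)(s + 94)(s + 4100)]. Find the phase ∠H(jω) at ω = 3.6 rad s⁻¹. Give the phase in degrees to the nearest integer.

∠(j3.6 + 3.26) = arctan(3.6/3.26) = 47.84°
∠(j3.6 + 12) = arctan(3.6/12) = 16.70°
∠(j3.6 + 2.7) = arctan(3.6/2.7) = 53.13°
∠(j3.6 + 94) = arctan(3.6/94) = 2.19°
∠(j3.6 + 4100) = arctan(3.6/4100) = 0.05°
∠H(j3.6) = 47.84° + 16.70° − (53.13° + 2.19° + 0.05°) = 9.16°

9°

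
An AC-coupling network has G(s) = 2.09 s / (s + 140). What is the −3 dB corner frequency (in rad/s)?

For a single-pole high-pass, the −3 dB point is at the pole: ω = 140 rad/s.

140 rad/s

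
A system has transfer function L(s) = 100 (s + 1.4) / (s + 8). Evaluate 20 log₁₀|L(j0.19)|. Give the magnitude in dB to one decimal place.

24.9 dB

|j0.19 + 1.4| = √(0.19² + 1.4²) = 1.413
|j0.19 + 8| = √(0.19² + 8²) = 8.002
|L(j0.19)| = 100 × 1.413 / 8.002 = 17.655
20 log₁₀(17.655) = 24.94 dB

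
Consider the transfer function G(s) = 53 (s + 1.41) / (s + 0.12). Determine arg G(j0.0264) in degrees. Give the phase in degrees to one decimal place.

-11.3°

∠(j0.0264 + 1.41) = arctan(0.0264/1.41) = 1.07°
∠(j0.0264 + 0.12) = arctan(0.0264/0.12) = 12.41°
∠G(j0.0264) = 1.07° − 12.41° = -11.33°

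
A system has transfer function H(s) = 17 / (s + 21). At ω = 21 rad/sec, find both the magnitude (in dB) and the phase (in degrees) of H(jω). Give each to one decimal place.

|j21 + 21| = √(21² + 21²) = 29.7
|H(j21)| = 17 / 29.7 = 0.57242
20 log₁₀(0.57242) = -4.85 dB
∠(j21 + 21) = arctan(21/21) = 45.00°
∠H(j21) = −45.00° = -45.00°

|H| = -4.8 dB, ∠H = -45.0°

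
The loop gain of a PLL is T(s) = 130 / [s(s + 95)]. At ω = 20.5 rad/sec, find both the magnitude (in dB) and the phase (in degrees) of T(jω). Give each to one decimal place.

|T| = -23.7 dB, ∠T = -102.2°

|j20.5 + 95| = √(20.5² + 95²) = 97.19
|j20.5| = 20.5
|T(j20.5)| = 130 / (97.19 × 20.5) = 0.06525
20 log₁₀(0.06525) = -23.71 dB
∠(j20.5 + 95) = arctan(20.5/95) = 12.18°
∠(j20.5) = 90.00°
∠T(j20.5) = − (12.18° + 90.00°) = -102.18°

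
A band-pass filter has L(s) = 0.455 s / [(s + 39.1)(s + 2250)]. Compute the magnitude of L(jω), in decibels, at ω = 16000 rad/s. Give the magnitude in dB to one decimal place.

-91.0 dB

|j16000| = 1.6e+04
|j16000 + 39.1| = √(16000² + 39.1²) = 1.6e+04
|j16000 + 2250| = √(16000² + 2250²) = 1.616e+04
|L(j16000)| = 0.455 × 1.6e+04 / (1.6e+04 × 1.616e+04) = 2.816e-05
20 log₁₀(2.816e-05) = -91.01 dB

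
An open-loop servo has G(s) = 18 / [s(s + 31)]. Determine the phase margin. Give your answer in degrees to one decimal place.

Gain crossover: |G(jω)| = 1 at ω ≈ 0.581 rad/s.
∠G(j0.581) = −90° − arctan(0.581/31) ≈ -91.07°
PM = 180° + (-91.07°) = 88.93°

88.9°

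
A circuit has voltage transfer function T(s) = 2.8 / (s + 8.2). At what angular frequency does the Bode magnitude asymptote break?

The single real pole at s = −8.2 gives a corner at ω = 8.2 rad/s.

8.2 rad/s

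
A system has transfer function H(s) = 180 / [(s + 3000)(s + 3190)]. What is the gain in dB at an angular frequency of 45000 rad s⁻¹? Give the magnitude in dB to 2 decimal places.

|j45000 + 3000| = √(45000² + 3000²) = 4.51e+04
|j45000 + 3190| = √(45000² + 3190²) = 4.511e+04
|H(j45000)| = 180 / (4.51e+04 × 4.511e+04) = 8.847e-08
20 log₁₀(8.847e-08) = -141.064 dB

-141.06 dB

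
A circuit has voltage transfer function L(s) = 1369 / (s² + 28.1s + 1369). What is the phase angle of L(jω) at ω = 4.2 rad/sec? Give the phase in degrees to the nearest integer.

-5°

∠[(j4.2)² + 28.1(j4.2) + 1369] = ∠[1351.4 + j118.02] = 4.99°
∠L(j4.2) = −4.99° = -4.99°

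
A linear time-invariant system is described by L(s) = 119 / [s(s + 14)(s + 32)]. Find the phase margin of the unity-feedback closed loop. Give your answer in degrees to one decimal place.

Gain crossover: |L(jω)| = 1 at ω ≈ 0.266 rad/s.
∠L(j0.266) = −90° − arctan(0.266/14) − arctan(0.266/32) ≈ -91.56°
PM = 180° + (-91.56°) = 88.44°

88.4°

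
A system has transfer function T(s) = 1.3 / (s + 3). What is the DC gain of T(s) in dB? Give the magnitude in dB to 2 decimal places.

T(0) = 1.3 / 3 = 0.43333
20 log₁₀(0.43333) = -7.264 dB

-7.26 dB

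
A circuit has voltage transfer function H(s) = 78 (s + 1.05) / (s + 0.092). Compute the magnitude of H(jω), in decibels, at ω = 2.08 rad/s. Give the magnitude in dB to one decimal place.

|j2.08 + 1.05| = √(2.08² + 1.05²) = 2.33
|j2.08 + 0.092| = √(2.08² + 0.092²) = 2.082
|H(j2.08)| = 78 × 2.33 / 2.082 = 87.29
20 log₁₀(87.29) = 38.82 dB

38.8 dB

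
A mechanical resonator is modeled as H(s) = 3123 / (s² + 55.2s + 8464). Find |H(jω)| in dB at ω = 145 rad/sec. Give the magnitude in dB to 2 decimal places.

-13.57 dB

|(j145)² + 55.2(j145) + 8464| = |-12561 + j8004| = 1.489e+04
|H(j145)| = 3123 / 1.489e+04 = 0.20968
20 log₁₀(0.20968) = -13.569 dB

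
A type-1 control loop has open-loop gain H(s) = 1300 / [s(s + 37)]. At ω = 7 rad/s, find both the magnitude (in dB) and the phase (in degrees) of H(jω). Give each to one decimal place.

|H| = 13.9 dB, ∠H = -100.7 deg

|j7 + 37| = √(7² + 37²) = 37.66
|j7| = 7
|H(j7)| = 1300 / (37.66 × 7) = 4.9318
20 log₁₀(4.9318) = 13.86 dB
∠(j7 + 37) = arctan(7/37) = 10.71°
∠(j7) = 90.00°
∠H(j7) = − (10.71° + 90.00°) = -100.71°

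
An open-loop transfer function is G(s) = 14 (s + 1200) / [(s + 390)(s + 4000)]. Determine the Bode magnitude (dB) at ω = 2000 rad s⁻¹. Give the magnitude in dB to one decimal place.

-48.9 dB

|j2000 + 1200| = √(2000² + 1200²) = 2332
|j2000 + 390| = √(2000² + 390²) = 2038
|j2000 + 4000| = √(2000² + 4000²) = 4472
|G(j2000)| = 14 × 2332 / (2038 × 4472) = 0.0035833
20 log₁₀(0.0035833) = -48.91 dB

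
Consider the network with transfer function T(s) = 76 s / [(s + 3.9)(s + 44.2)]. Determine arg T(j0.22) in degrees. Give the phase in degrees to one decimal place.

∠(j0.22) = 90.00°
∠(j0.22 + 3.9) = arctan(0.22/3.9) = 3.23°
∠(j0.22 + 44.2) = arctan(0.22/44.2) = 0.29°
∠T(j0.22) = 90.00° − (3.23° + 0.29°) = 86.49°

86.5°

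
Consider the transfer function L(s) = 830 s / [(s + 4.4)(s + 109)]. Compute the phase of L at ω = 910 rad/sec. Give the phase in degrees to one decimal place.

-82.9°

∠(j910) = 90.00°
∠(j910 + 4.4) = arctan(910/4.4) = 89.72°
∠(j910 + 109) = arctan(910/109) = 83.17°
∠L(j910) = 90.00° − (89.72° + 83.17°) = -82.89°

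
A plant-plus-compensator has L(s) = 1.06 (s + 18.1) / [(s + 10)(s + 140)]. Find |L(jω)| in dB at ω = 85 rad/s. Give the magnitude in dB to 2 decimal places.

-43.65 dB

|j85 + 18.1| = √(85² + 18.1²) = 86.91
|j85 + 10| = √(85² + 10²) = 85.59
|j85 + 140| = √(85² + 140²) = 163.8
|L(j85)| = 1.06 × 86.91 / (85.59 × 163.8) = 0.0065717
20 log₁₀(0.0065717) = -43.646 dB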